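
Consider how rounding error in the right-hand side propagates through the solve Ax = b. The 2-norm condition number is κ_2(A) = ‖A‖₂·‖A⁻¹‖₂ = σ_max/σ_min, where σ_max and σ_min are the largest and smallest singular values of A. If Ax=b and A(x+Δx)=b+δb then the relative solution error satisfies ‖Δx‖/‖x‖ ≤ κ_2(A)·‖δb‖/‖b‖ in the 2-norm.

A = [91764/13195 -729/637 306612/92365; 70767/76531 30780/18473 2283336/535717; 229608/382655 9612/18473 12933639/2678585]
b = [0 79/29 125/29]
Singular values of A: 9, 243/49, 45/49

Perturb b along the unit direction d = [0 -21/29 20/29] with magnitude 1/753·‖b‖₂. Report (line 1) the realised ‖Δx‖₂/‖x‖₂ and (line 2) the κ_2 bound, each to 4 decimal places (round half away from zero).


largest singular value 9, smallest 45/49
κ_2(A) = 9 / (45/49) = 9.8000
perturbation bound = 9.8000·1/753 = 0.0130
solve Ax = b  →  x = [-0.6125 -0.6949 1.0437]
2-norm of b is 5.0990; of x, 1.3955
with δb = [0.0000 -0.0049 0.0047], A·Δx = δb → ‖Δx‖ = 0.0074
realised ‖Δx‖/‖x‖ = 0.0053
realised/bound (from unrounded values) ≈ 0.4060

0.0053
0.0130


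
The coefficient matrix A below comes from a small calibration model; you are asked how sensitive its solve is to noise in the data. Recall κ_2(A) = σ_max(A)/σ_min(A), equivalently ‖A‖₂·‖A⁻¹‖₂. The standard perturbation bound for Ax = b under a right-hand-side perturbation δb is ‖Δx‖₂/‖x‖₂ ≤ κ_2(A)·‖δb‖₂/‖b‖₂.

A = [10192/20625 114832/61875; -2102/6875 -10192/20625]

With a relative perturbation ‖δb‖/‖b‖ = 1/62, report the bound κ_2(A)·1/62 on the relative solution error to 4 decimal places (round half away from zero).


0.1996

form AᵀA = [229828/680625 2181088/2041875; 2181088/2041875 22594048/6125625] with trace 39460/9801 and determinant 1024/9801
λ_max, λ_min = (39460/9801 ± √1516946704/96059601)/2 = 4, 256/9801
κ_2(A) = √(λ_max/λ_min) = √(4 / (256/9801)) = 12.3750
bound on ‖Δx‖/‖x‖: κ·ε = 12.3750·1/62 = 0.1996


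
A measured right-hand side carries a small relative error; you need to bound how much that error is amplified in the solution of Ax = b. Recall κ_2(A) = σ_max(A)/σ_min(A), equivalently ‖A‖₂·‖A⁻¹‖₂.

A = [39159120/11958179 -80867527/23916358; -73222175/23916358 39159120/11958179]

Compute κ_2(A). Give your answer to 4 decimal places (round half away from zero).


AᵀA = [471328616525/23452875476 -123703660080/5863218869; -123703660080/5863218869 519631950461/23452875476]; tr = 17085527017/404359922, det = 446265625/3234879376
eigenvalues of AᵀA: λ = (tr ± √(tr²−4·det))/2 = 169/4, 2640625/808719844
κ = σ_max/σ_min = (13/2)/(1625/28438) = 113.7520

113.7520


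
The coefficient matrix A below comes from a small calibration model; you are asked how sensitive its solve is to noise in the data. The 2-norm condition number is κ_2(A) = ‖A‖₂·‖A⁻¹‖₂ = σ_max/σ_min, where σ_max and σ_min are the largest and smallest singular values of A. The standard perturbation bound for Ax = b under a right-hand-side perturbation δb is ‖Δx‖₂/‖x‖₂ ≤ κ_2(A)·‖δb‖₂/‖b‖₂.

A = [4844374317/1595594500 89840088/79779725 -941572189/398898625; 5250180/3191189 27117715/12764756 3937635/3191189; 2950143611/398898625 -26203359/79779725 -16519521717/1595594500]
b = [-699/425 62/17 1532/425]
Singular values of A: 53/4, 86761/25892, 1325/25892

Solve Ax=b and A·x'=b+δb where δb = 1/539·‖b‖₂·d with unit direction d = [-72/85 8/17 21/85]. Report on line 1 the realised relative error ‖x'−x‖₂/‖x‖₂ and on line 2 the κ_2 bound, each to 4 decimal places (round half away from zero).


0.0025
0.4804

σ_max = 53/4, σ_min = 1325/25892
condition number: (53/4) ÷ (1325/25892) = 258.9200
worst-case relative error ≤ 258.9200 × 1/539 = 0.4804
solve Ax = b  →  x = [45.7467 -53.4744 34.0270]
‖b‖ = 5.3852, ‖x‖ = 78.1671
δb = ε·‖b‖·d = [-0.0085 0.0047 0.0025]; solving A·Δx = δb gives ‖Δx‖ = 0.1952
realised ‖Δx‖/‖x‖ = 0.0025
tightness: 0.0025 against a bound of 0.4804 (unrounded ratio ≈ 0.0052)


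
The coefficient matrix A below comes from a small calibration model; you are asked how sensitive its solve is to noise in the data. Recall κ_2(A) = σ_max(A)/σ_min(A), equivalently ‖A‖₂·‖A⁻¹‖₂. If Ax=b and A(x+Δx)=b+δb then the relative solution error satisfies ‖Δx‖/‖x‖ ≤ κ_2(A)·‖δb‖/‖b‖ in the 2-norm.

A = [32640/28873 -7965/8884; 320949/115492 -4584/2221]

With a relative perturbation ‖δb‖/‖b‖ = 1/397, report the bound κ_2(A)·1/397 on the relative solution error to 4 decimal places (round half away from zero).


0.2238

M = AᵀA = [710379729/78925456 -33292458/4932841; -33292458/4932841 399650121/78925456]. tr(M)=555014925/39462728, det(M)=31640625/1262807296
solving λ² − 555014925/39462728·λ + 31640625/1262807296 = 0 gives λ = 225/16, 140625/78925456
κ = σ_max/σ_min = (15/4)/(375/8884) = 88.8400
perturbation bound = 88.8400·1/397 = 0.2238


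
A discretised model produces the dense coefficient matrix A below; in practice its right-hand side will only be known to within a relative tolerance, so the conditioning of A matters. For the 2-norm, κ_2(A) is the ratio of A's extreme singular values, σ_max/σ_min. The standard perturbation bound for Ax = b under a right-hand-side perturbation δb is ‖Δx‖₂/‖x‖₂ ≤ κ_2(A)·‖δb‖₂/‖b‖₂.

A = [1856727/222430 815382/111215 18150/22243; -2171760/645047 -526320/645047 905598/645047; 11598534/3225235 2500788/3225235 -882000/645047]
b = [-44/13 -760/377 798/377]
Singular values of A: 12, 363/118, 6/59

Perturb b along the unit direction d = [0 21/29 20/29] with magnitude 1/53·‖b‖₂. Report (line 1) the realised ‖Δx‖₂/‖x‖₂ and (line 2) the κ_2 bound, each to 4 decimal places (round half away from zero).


largest singular value 12, smallest 6/59
κ_2(A) = 12 / (6/59) = 118.0000
perturbation bound = 118.0000·1/53 = 2.2264
solve Ax = b  →  x = [0.4316 -0.8533 -0.8967]
2-norm of b is 4.4721; of x, 1.3109
with δb = [0.0000 0.0611 0.0582], A·Δx = δb → ‖Δx‖ = 0.8297
realised ‖Δx‖/‖x‖ = 0.6329
realised/bound (from unrounded values) ≈ 0.2843

0.6329
2.2264


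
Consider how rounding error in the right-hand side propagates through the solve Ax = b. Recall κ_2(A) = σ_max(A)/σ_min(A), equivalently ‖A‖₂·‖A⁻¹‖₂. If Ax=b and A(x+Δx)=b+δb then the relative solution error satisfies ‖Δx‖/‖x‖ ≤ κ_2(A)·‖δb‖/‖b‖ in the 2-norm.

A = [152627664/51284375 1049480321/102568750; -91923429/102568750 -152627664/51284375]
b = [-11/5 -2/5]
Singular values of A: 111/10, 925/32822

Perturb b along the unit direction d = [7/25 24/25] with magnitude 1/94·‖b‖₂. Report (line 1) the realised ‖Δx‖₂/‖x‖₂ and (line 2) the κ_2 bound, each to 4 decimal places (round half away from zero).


0.0238
4.1900

from the listed singular values, σ₁ = 111/10, σ_n = 925/32822
κ_2(A) = (111/10) / (925/32822) = 393.8640
κ_2(A)·‖δb‖/‖b‖ = 4.1900
solve Ax = b  →  x = [34.0135 -10.1083]
2-norm of b is 2.2361; of x, 35.4837
with δb = [0.0067 0.0228], A·Δx = δb → ‖Δx‖ = 0.8441
dividing the unrounded norms, ‖Δx‖/‖x‖ = 0.0238
realised/bound (from unrounded values) ≈ 0.0057


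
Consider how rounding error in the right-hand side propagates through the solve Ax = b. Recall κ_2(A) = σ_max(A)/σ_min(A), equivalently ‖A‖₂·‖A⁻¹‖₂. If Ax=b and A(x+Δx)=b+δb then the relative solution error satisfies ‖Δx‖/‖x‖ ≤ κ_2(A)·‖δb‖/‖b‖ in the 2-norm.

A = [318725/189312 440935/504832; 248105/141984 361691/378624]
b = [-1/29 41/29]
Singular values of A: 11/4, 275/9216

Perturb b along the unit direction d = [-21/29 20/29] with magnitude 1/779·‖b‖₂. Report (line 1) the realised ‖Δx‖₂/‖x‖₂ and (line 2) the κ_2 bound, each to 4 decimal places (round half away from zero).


from the listed singular values, σ₁ = 11/4, σ_n = 275/9216
κ_2(A) = (11/4) / (275/9216) = 92.1600
worst-case relative error ≤ 92.1600 × 1/779 = 0.1183
solve Ax = b  →  x = [-15.4498 29.7412]
2-norm of b is 1.4142; of x, 33.5147
Δx = A⁻¹·δb where δb = 1/779·1.4142·d; ‖Δx‖ = 0.0608
relative error = 0.0018
realised/bound (from unrounded values) ≈ 0.0153

0.0018
0.1183


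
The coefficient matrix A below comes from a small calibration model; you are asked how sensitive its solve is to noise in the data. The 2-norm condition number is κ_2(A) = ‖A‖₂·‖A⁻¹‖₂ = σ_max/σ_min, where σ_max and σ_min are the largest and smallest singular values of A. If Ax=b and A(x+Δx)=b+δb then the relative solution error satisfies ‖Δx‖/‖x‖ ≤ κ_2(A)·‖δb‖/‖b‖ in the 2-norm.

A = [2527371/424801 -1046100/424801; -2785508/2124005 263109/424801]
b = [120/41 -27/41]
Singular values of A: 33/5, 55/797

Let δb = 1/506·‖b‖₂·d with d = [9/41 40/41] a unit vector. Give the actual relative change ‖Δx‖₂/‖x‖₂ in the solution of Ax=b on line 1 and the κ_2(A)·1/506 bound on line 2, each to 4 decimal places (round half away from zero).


largest singular value 33/5, smallest 55/797
condition number: (33/5) ÷ (55/797) = 95.6400
perturbation bound = 95.6400·1/506 = 0.1890
solve Ax = b  →  x = [0.4196 -0.1748]
‖b‖ = 3.0000, ‖x‖ = 0.4545
re-solving with b+δb shifts x by Δx of norm 0.0859
realised ‖Δx‖/‖x‖ = 0.1890
so the bound is sharp here: realised error equals the bound

0.1890
0.1890


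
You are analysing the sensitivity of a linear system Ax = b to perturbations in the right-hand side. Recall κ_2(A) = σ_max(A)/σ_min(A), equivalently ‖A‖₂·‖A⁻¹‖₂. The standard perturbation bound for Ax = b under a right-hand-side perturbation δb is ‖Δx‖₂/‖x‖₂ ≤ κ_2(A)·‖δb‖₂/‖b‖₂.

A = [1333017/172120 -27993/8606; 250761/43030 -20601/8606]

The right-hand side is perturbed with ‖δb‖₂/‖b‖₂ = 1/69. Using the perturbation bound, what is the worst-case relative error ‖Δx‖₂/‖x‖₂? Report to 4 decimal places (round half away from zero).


AᵀA = [111321263529/1185011776 -11595770865/296252944; -11595770865/296252944 604004625/37031618]; tr = 773073441/7011904, det = 4862025/28047616
char-poly roots: 441/4 and 11025/7011904
so κ_2 = √((441/4) / (11025/7011904)) = 264.8000
perturbation bound = 264.8000·1/69 = 3.8377

3.8377


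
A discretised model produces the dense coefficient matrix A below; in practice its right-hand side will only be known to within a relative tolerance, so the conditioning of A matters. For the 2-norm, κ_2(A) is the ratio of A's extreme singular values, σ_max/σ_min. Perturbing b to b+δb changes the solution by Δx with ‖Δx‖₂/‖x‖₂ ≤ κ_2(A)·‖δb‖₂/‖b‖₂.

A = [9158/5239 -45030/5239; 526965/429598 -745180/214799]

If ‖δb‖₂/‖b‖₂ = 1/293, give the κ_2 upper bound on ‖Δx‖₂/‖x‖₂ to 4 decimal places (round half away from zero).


AᵀA = [4980041569/1092038116 -5263672410/273009529; -5263672410/273009529 23454783700/273009529]; tr = 58774049/649636, det = 3258025/162409
char-poly roots: 361/4 and 36100/162409
κ_2(A) = √(λ_max/λ_min) = √((361/4) / (36100/162409)) = 20.1500
κ_2(A)·‖δb‖/‖b‖ = 0.0688

0.0688


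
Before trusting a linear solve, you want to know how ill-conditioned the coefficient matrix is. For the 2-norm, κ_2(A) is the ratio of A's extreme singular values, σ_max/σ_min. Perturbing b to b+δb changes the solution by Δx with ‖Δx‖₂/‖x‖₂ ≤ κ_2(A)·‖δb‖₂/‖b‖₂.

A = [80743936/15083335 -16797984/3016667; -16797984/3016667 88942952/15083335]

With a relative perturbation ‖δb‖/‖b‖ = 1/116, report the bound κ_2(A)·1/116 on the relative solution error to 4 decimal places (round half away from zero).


form AᵀA = [16140178195456/270519613225 -3389295635712/54103922645; -3389295635712/54103922645 17794477255744/270519613225] with trace 1614014528/12866569 and determinant 2517630976/8041605625
solving λ² − 1614014528/12866569·λ + 2517630976/8041605625 = 0 gives λ = 3136/25, 802816/321664225
κ_2(A) = √(λ_max/λ_min) = √((3136/25) / (802816/321664225)) = 224.1875
bound on ‖Δx‖/‖x‖: κ·ε = 224.1875·1/116 = 1.9327

1.9327


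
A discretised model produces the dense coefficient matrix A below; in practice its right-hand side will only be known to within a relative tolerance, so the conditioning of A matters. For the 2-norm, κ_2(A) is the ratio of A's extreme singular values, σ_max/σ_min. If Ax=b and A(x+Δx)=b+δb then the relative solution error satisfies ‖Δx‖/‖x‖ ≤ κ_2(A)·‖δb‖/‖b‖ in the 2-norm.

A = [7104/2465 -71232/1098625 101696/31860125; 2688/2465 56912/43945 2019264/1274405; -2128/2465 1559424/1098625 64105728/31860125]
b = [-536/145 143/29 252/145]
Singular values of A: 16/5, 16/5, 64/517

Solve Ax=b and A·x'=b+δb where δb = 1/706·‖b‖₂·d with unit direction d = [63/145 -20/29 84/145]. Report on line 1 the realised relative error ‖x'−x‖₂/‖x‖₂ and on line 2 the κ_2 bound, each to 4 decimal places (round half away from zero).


from the listed singular values, σ₁ = 16/5, σ_n = 64/517
condition number: (16/5) ÷ (64/517) = 25.8500
bound on ‖Δx‖/‖x‖: κ·ε = 25.8500·1/706 = 0.0366
solve Ax = b  →  x = [-0.6618 26.6993 -18.2551]
2-norm of b is 6.4031; of x, 32.3503
δb = ε·‖b‖·d = [0.0039 -0.0063 0.0053]; solving A·Δx = δb gives ‖Δx‖ = 0.0733
realised ‖Δx‖/‖x‖ = 0.0023
so the bound overstates the realised error by a factor of ≈ 16.1672 (computed from the unrounded values)

0.0023
0.0366


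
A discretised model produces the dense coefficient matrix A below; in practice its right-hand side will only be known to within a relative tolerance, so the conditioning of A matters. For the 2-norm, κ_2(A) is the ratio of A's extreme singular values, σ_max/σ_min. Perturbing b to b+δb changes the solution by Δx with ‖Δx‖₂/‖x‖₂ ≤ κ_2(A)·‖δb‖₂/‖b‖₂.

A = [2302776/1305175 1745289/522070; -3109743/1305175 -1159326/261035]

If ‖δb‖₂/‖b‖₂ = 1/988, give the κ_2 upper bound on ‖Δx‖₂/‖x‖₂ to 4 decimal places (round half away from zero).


0.3108

M = AᵀA = [598931153289/68139271225 224588428974/13627854245; 224588428974/13627854245 336887231625/10902283396]. tr(M)=37432198629/943104100, det(M)=15752961/943104100
solving λ² − 37432198629/943104100·λ + 15752961/943104100 = 0 gives λ = 3969/100, 3969/9431041
κ = σ_max/σ_min = (63/10)/(63/3071) = 307.1000
κ_2(A)·‖δb‖/‖b‖ = 0.3108


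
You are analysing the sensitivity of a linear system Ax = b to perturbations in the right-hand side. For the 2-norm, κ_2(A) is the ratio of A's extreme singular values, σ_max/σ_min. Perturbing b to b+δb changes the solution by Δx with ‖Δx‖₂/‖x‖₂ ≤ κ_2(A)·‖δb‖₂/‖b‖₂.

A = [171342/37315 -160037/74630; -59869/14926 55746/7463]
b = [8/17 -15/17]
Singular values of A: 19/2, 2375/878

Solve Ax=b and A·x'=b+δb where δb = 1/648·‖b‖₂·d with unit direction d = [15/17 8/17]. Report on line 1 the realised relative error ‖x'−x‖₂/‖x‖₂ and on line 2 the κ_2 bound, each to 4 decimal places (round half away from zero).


from the listed singular values, σ₁ = 19/2, σ_n = 2375/878
κ_2(A) = (19/2) / (2375/878) = 3.5120
κ_2(A)·‖δb‖/‖b‖ = 0.0054
solve Ax = b  →  x = [0.0632 -0.0842]
2-norm of b is 1.0000; of x, 0.1053
re-solving with b+δb shifts x by Δx of norm 0.0006
dividing the unrounded norms, ‖Δx‖/‖x‖ = 0.0054
realised/bound = 1 exactly: the bound is attained for this b and d

0.0054
0.0054


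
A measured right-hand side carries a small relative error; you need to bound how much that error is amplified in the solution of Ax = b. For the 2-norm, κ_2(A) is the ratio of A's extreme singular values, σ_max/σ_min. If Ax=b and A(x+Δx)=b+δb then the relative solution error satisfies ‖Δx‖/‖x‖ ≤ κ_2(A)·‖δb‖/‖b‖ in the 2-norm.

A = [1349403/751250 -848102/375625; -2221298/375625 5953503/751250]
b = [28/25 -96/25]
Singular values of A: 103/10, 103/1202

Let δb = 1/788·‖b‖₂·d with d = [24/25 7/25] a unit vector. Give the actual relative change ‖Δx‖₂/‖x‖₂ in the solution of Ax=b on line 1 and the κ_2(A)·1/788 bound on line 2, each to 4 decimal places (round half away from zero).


0.1525
0.1525

from the listed singular values, σ₁ = 103/10, σ_n = 103/1202
condition number: (103/10) ÷ (103/1202) = 120.2000
bound on ‖Δx‖/‖x‖: κ·ε = 120.2000·1/788 = 0.1525
solve Ax = b  →  x = [0.2330 -0.3107]
2-norm of b is 4.0000; of x, 0.3883
with δb = [0.0049 0.0014], A·Δx = δb → ‖Δx‖ = 0.0592
relative error = 0.1525
realised/bound = 1 exactly: the bound is attained for this b and d


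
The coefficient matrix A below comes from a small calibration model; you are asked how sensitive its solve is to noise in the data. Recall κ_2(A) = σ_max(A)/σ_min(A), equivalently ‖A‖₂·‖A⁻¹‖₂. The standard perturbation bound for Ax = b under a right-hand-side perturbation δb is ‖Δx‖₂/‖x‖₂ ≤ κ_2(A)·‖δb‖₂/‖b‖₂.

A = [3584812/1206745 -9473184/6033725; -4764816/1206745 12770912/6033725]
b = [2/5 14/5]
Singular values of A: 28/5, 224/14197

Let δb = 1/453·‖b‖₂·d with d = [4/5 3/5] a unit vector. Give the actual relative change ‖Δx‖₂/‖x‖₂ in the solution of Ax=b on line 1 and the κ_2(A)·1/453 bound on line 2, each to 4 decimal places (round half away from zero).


0.0031
0.7835

from the listed singular values, σ₁ = 28/5, σ_n = 224/14197
condition number: (28/5) ÷ (224/14197) = 354.9250
worst-case relative error ≤ 354.9250 × 1/453 = 0.7835
solve Ax = b  →  x = [59.3361 112.0142]
‖b‖ = 2.8284, ‖x‖ = 126.7594
δb = ε·‖b‖·d = [0.0050 0.0037]; solving A·Δx = δb gives ‖Δx‖ = 0.3957
realised ‖Δx‖/‖x‖ = 0.0031
so the bound overstates the realised error by a factor of ≈ 250.9709 (computed from the unrounded values)


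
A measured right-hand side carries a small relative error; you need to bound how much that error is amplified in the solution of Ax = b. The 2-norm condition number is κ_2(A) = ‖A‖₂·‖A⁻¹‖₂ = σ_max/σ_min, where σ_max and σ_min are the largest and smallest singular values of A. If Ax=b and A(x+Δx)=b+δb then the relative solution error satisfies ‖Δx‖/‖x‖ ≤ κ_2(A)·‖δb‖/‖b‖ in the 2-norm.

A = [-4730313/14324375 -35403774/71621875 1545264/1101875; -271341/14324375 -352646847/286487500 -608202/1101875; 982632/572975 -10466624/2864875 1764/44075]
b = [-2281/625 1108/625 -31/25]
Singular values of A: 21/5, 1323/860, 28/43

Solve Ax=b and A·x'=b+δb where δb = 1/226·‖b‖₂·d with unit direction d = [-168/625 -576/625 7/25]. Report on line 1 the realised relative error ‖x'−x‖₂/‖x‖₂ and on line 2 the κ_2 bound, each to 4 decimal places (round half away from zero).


0.0095
0.0285

largest singular value 21/5, smallest 28/43
condition number: (21/5) ÷ (28/43) = 6.4500
bound on ‖Δx‖/‖x‖: κ·ε = 6.4500·1/226 = 0.0285
solve Ax = b  →  x = [-0.9477 -0.1369 -2.8738]
‖b‖ = 4.2426, ‖x‖ = 3.0292
δb = ε·‖b‖·d = [-0.0050 -0.0173 0.0053]; solving A·Δx = δb gives ‖Δx‖ = 0.0288
relative error = 0.0095
realised/bound (from unrounded values) ≈ 0.3335


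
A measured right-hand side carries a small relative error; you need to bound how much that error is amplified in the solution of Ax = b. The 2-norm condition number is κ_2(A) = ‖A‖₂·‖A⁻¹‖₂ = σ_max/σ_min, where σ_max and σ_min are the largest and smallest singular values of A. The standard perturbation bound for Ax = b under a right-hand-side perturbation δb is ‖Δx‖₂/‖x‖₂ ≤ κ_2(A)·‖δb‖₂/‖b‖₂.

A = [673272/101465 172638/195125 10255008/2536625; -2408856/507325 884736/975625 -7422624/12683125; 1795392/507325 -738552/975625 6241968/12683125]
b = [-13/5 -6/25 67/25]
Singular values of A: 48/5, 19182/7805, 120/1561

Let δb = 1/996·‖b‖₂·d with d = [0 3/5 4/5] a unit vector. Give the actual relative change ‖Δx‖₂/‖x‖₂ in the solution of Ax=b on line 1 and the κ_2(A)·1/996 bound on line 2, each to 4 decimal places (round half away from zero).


0.0019
0.1254

largest singular value 48/5, smallest 120/1561
condition number: (48/5) ÷ (120/1561) = 124.8800
worst-case relative error ≤ 124.8800 × 1/996 = 0.1254
solve Ax = b  →  x = [-5.7244 -21.5457 13.4677]
2-norm of b is 3.7417; of x, 26.0455
re-solving with b+δb shifts x by Δx of norm 0.0489
relative error = 0.0019
so the bound overstates the realised error by a factor of ≈ 66.8251 (computed from the unrounded values)


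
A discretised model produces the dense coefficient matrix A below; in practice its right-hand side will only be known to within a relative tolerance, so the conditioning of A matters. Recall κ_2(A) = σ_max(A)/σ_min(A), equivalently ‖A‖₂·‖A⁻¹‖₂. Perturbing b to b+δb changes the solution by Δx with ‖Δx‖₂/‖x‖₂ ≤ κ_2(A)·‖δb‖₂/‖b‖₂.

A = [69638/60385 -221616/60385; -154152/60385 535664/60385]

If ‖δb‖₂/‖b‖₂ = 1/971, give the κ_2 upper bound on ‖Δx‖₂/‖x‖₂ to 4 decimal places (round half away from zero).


0.1196

M = AᵀA = [169303492/21576025 -579920544/21576025; -579920544/21576025 1988459008/21576025]. tr(M)=86310500/863041, det(M)=640000/863041
solving λ² − 86310500/863041·λ + 640000/863041 = 0 gives λ = 100, 6400/863041
σ_max=√100=10, σ_min=√(6400/863041)=(80/929) → κ = 116.1250
worst-case relative error ≤ 116.1250 × 1/971 = 0.1196


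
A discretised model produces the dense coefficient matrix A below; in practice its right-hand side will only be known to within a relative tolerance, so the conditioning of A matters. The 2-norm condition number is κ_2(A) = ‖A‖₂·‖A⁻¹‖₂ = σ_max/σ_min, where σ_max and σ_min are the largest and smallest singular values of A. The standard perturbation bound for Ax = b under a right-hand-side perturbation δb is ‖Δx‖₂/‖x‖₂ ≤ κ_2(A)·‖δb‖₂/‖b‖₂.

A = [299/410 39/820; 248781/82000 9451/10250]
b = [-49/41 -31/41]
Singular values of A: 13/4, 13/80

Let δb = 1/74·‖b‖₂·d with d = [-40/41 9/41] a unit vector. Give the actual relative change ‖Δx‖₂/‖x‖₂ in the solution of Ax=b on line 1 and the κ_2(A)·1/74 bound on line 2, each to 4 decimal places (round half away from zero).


σ_max = 13/4, σ_min = 13/80
κ_2(A) = (13/4) / (13/80) = 20.0000
bound on ‖Δx‖/‖x‖: κ·ε = 20.0000·1/74 = 0.2703
solve Ax = b  →  x = [-2.0185 5.8215]
‖b‖₂ = 1.4142 and ‖x‖₂ = 6.1615
Δx = A⁻¹·δb where δb = 1/74·1.4142·d; ‖Δx‖ = 0.1176
dividing the unrounded norms, ‖Δx‖/‖x‖ = 0.0191
tightness: 0.0191 against a bound of 0.2703 (unrounded ratio ≈ 0.0706)

0.0191
0.2703


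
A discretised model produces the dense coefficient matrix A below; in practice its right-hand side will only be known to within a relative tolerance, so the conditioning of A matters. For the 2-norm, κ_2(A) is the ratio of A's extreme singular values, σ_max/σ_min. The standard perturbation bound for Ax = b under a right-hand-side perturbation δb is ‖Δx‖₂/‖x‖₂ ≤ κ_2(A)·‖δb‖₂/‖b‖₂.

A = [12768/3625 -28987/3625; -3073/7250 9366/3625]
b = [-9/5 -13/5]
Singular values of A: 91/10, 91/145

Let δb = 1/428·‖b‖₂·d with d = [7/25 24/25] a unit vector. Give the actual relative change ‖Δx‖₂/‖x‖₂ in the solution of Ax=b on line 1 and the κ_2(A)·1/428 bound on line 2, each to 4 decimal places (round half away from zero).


0.0025
0.0339

from the listed singular values, σ₁ = 91/10, σ_n = 91/145
condition number: (91/10) ÷ (91/145) = 14.5000
worst-case relative error ≤ 14.5000 × 1/428 = 0.0339
solve Ax = b  →  x = [-4.4548 -1.7371]
2-norm of b is 3.1623; of x, 4.7815
re-solving with b+δb shifts x by Δx of norm 0.0118
realised ‖Δx‖/‖x‖ = 0.0025
tightness: 0.0025 against a bound of 0.0339 (unrounded ratio ≈ 0.0727)


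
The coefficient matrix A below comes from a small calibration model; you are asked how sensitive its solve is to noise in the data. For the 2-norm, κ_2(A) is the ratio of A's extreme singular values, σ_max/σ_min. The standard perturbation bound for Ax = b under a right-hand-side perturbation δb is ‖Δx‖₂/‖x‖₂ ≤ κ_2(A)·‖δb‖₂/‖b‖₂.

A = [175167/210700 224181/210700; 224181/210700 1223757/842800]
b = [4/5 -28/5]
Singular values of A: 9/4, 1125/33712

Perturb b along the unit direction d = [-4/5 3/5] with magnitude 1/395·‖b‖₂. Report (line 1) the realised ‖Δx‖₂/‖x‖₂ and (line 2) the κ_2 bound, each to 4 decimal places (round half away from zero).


largest singular value 9/4, smallest 1125/33712
κ = σ_max/σ_min = (9/4)/(1125/33712) = 67.4240
perturbation bound = 67.4240·1/395 = 0.1707
solve Ax = b  →  x = [94.8252 -73.3412]
2-norm of b is 5.6569; of x, 119.8781
Δx = A⁻¹·δb where δb = 1/395·5.6569·d; ‖Δx‖ = 0.4292
relative error = 0.0036
tightness: 0.0036 against a bound of 0.1707 (unrounded ratio ≈ 0.0210)

0.0036
0.1707


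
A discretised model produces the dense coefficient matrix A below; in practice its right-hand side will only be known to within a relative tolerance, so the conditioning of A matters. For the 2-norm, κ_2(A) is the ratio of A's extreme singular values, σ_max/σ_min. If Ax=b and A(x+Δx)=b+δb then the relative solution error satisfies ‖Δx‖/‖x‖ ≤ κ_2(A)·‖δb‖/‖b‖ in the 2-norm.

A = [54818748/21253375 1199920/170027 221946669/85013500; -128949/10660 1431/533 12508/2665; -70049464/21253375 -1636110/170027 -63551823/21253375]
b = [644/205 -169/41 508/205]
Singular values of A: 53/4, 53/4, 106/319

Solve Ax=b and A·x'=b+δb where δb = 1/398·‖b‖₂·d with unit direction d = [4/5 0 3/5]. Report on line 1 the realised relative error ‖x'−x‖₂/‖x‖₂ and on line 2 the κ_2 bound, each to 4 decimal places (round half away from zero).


σ_max = 53/4, σ_min = 106/319
κ = σ_max/σ_min = (53/4)/(106/319) = 39.8750
bound on ‖Δx‖/‖x‖: κ·ε = 39.8750·1/398 = 0.1002
solve Ax = b  →  x = [3.3930 -4.6996 10.5549]
‖b‖₂ = 5.7446 and ‖x‖₂ = 12.0418
with δb = [0.0115 0.0000 0.0087], A·Δx = δb → ‖Δx‖ = 0.0434
relative error = 0.0036
tightness: 0.0036 against a bound of 0.1002 (unrounded ratio ≈ 0.0360)

0.0036
0.1002


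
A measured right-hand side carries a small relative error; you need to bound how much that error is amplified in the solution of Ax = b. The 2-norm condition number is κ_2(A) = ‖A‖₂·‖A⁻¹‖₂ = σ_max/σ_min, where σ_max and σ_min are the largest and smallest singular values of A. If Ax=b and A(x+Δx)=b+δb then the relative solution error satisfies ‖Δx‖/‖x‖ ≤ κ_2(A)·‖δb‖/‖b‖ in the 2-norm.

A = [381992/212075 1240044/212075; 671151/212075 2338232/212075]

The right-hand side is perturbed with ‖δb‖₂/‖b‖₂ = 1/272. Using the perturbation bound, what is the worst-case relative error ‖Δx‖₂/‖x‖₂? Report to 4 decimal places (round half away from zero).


0.4586

M = AᵀA = [412706957/31125125 1413836424/31125125; 1413836424/31125125 4847777168/31125125]. tr(M)=42083873/249001, det(M)=456976/249001
λ_max, λ_min = (42083873/249001 ± √1770597216756225/62001498001)/2 = 169, 2704/249001
so κ_2 = √(169 / (2704/249001)) = 124.7500
perturbation bound = 124.7500·1/272 = 0.4586


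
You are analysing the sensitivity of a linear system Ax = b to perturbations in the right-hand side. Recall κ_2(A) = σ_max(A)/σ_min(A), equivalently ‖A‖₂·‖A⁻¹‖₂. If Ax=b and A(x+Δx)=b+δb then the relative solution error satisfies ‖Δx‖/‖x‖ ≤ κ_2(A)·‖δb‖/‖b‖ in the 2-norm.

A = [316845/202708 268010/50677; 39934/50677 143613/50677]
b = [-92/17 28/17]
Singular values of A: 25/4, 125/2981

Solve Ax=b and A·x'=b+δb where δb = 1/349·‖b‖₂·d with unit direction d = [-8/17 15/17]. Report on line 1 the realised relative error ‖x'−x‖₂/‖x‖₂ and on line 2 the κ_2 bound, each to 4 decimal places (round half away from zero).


largest singular value 25/4, smallest 125/2981
condition number: (25/4) ÷ (125/2981) = 149.0500
bound on ‖Δx‖/‖x‖: κ·ε = 149.0500·1/349 = 0.4271
solve Ax = b  →  x = [-91.7555 26.0954]
2-norm of b is 5.6569; of x, 95.3941
re-solving with b+δb shifts x by Δx of norm 0.3865
relative error = 0.0041
realised/bound (from unrounded values) ≈ 0.0095

0.0041
0.4271


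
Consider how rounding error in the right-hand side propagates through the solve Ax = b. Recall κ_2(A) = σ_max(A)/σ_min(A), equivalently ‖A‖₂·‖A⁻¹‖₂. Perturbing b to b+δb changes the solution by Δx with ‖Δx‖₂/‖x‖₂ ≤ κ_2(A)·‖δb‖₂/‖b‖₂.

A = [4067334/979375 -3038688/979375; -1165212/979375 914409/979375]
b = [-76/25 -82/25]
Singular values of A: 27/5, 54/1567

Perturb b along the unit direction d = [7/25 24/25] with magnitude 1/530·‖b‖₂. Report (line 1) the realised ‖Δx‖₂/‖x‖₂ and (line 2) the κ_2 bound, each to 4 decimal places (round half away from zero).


from the listed singular values, σ₁ = 27/5, σ_n = 54/1567
κ_2(A) = (27/5) / (54/1567) = 156.7000
worst-case relative error ≤ 156.7000 × 1/530 = 0.2957
solve Ax = b  →  x = [-69.9407 -92.6370]
2-norm of b is 4.4721; of x, 116.0747
Δx = A⁻¹·δb where δb = 1/530·4.4721·d; ‖Δx‖ = 0.2449
relative error = 0.0021
realised/bound (from unrounded values) ≈ 0.0071

0.0021
0.2957


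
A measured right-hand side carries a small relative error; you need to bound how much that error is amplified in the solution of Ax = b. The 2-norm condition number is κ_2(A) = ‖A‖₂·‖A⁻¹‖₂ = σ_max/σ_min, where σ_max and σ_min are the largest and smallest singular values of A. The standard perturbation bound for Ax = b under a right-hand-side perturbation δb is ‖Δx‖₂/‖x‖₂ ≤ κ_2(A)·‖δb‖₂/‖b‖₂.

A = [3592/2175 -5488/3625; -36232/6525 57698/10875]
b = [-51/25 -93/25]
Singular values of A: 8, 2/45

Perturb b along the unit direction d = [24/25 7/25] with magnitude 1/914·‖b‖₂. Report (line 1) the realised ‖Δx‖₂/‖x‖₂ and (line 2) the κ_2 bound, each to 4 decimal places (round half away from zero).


0.0015
0.1969

largest singular value 8, smallest 2/45
condition number: 8 ÷ (2/45) = 180.0000
worst-case relative error ≤ 180.0000 × 1/914 = 0.1969
solve Ax = b  →  x = [-46.2802 -49.1379]
‖b‖₂ = 4.2426 and ‖x‖₂ = 67.5010
δb = ε·‖b‖·d = [0.0045 0.0013]; solving A·Δx = δb gives ‖Δx‖ = 0.1044
relative error = 0.0015
so the bound overstates the realised error by a factor of ≈ 127.2812 (computed from the unrounded values)


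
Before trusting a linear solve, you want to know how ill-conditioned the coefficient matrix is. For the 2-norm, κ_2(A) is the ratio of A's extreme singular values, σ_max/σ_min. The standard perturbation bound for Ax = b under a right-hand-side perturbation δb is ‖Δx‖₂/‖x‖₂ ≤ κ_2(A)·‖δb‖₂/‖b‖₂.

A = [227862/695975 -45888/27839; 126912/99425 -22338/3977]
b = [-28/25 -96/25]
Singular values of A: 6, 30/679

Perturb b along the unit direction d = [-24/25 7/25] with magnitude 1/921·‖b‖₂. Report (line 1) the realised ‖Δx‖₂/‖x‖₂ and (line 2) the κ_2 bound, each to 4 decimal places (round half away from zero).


largest singular value 6, smallest 30/679
κ = σ_max/σ_min = 6/(30/679) = 135.8000
bound on ‖Δx‖/‖x‖: κ·ε = 135.8000·1/921 = 0.1474
solve Ax = b  →  x = [-0.1463 0.6504]
‖b‖₂ = 4.0000 and ‖x‖₂ = 0.6667
δb = ε·‖b‖·d = [-0.0042 0.0012]; solving A·Δx = δb gives ‖Δx‖ = 0.0983
realised ‖Δx‖/‖x‖ = 0.1474
tightness: 0.1474 against a bound of 0.1474; the bound is attained (ratio 1)

0.1474
0.1474


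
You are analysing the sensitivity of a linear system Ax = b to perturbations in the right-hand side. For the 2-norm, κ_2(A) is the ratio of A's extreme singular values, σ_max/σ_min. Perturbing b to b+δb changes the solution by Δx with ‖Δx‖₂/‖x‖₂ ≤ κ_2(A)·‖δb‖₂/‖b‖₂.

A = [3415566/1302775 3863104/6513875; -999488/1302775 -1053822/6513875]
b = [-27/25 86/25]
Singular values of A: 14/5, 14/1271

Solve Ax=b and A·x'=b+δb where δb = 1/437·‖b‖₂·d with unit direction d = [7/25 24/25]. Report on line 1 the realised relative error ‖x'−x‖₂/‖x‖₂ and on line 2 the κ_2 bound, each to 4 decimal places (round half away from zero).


0.0028
0.5817

σ_max = 14/5, σ_min = 14/1271
κ_2(A) = (14/5) / (14/1271) = 254.2000
perturbation bound = 254.2000·1/437 = 0.5817
solve Ax = b  →  x = [-60.4826 265.5575]
‖b‖₂ = 3.6056 and ‖x‖₂ = 272.3581
with δb = [0.0023 0.0079], A·Δx = δb → ‖Δx‖ = 0.7490
relative error = 0.0028
realised/bound (from unrounded values) ≈ 0.0047


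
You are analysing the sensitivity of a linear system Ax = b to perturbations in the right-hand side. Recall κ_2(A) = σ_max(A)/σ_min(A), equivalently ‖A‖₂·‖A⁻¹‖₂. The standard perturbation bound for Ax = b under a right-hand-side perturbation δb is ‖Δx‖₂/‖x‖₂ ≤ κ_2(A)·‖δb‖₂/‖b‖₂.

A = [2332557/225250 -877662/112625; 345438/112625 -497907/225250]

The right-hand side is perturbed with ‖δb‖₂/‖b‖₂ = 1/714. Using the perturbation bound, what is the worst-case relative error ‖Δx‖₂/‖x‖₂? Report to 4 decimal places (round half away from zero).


0.2524

form AᵀA = [9469010889/81180100 -1775354112/20295025; -1775354112/20295025 5326517961/81180100] with trace 295910577/1623602 and determinant 13286025/12988816
solving λ² − 295910577/1623602·λ + 13286025/12988816 = 0 gives λ = 729/4, 18225/3247204
κ_2(A) = √(λ_max/λ_min) = √((729/4) / (18225/3247204)) = 180.2000
bound on ‖Δx‖/‖x‖: κ·ε = 180.2000·1/714 = 0.2524


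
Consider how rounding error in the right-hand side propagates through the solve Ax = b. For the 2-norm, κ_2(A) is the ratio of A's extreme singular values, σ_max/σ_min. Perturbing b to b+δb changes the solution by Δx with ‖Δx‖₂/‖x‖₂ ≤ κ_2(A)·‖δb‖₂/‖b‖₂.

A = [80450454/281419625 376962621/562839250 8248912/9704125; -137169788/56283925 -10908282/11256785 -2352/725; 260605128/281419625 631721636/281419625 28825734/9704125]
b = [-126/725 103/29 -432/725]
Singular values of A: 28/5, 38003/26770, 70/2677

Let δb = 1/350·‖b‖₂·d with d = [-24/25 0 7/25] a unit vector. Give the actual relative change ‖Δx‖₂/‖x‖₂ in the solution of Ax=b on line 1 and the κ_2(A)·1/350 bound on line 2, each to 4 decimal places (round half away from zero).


from the listed singular values, σ₁ = 28/5, σ_n = 70/2677
condition number: (28/5) ÷ (70/2677) = 214.1600
κ_2(A)·‖δb‖/‖b‖ = 0.6119
solve Ax = b  →  x = [-1.2044 0.7985 -0.4286]
‖b‖ = 3.6056, ‖x‖ = 1.5073
Δx = A⁻¹·δb where δb = 1/350·3.6056·d; ‖Δx‖ = 0.3940
dividing the unrounded norms, ‖Δx‖/‖x‖ = 0.2614
so the bound overstates the realised error by a factor of ≈ 2.3410 (computed from the unrounded values)

0.2614
0.6119


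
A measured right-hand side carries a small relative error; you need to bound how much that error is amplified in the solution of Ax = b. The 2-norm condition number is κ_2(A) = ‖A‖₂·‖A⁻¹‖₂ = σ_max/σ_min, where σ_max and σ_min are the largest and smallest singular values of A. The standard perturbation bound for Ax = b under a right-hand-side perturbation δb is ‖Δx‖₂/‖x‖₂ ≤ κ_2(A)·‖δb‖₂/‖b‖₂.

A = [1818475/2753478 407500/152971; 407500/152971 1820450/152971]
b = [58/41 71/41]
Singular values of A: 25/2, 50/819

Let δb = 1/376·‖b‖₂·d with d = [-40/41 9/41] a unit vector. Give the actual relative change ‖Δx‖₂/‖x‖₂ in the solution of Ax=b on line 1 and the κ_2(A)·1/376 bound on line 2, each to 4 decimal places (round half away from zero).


σ_max = 25/2, σ_min = 50/819
κ_2(A) = (25/2) / (50/819) = 204.7500
bound on ‖Δx‖/‖x‖: κ·ε = 204.7500·1/376 = 0.5445
solve Ax = b  →  x = [16.0156 -3.4395]
‖b‖ = 2.2361, ‖x‖ = 16.3808
with δb = [-0.0058 0.0013], A·Δx = δb → ‖Δx‖ = 0.0974
relative error = 0.0059
tightness: 0.0059 against a bound of 0.5445 (unrounded ratio ≈ 0.0109)

0.0059
0.5445


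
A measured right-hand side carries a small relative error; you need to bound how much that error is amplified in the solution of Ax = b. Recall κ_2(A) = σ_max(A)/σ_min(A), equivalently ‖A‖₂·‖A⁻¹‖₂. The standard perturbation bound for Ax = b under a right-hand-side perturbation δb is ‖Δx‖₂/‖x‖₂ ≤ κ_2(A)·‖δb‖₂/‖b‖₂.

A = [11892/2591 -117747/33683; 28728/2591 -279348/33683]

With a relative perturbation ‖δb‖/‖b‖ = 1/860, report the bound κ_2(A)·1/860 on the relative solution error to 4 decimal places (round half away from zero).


0.3766

M = AᵀA = [966717648/6713281 -725027436/6713281; -725027436/6713281 543784977/6713281]. tr(M)=1510502625/6713281, det(M)=3240000/6713281
solving λ² − 1510502625/6713281·λ + 3240000/6713281 = 0 gives λ = 225, 14400/6713281
σ_max=√225=15, σ_min=√(14400/6713281)=(120/2591) → κ = 323.8750
perturbation bound = 323.8750·1/860 = 0.3766


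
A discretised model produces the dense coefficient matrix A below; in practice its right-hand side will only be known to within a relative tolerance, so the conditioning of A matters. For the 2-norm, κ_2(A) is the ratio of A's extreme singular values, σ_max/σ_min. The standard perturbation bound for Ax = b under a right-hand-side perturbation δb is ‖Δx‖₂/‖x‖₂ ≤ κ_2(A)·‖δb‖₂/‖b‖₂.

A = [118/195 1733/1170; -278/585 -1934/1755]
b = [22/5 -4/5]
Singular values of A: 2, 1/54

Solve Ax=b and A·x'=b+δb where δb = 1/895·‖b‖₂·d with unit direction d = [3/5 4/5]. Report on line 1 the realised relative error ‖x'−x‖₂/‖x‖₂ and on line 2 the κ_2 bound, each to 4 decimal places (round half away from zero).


0.0025
0.1207

largest singular value 2, smallest 1/54
κ = σ_max/σ_min = 2/(1/54) = 108.0000
bound on ‖Δx‖/‖x‖: κ·ε = 108.0000·1/895 = 0.1207
solve Ax = b  →  x = [-98.9231 43.3846]
‖b‖ = 4.4721, ‖x‖ = 108.0185
with δb = [0.0030 0.0040], A·Δx = δb → ‖Δx‖ = 0.2698
realised ‖Δx‖/‖x‖ = 0.0025
realised/bound (from unrounded values) ≈ 0.0207


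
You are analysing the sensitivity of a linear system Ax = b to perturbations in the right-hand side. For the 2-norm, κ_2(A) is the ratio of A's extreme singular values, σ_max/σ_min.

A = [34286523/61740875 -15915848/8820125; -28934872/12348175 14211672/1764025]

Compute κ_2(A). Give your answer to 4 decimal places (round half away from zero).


form AᵀA = [13150646104009/2267659515625 -6440227152984/323951359375; -6440227152984/323951359375 3154434707584/46278765625] with trace 268348714841/3628255225 and determinant 218803264/3628255225
eigenvalues of AᵀA: λ = (tr ± √(tr²−4·det))/2 = 1849/25, 118336/145130209
κ = σ_max/σ_min = (43/5)/(344/12047) = 301.1750

301.1750


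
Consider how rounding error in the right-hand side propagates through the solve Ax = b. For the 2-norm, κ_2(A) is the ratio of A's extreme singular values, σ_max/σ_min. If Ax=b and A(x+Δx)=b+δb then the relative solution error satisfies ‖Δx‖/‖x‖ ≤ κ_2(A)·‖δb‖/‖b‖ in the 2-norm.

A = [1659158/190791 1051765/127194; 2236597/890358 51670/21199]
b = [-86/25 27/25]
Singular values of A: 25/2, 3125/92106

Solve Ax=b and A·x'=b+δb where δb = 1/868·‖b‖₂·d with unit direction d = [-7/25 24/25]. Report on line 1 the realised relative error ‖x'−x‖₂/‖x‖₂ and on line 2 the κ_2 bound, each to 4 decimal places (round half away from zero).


σ_max = 25/2, σ_min = 3125/92106
condition number: (25/2) ÷ (3125/92106) = 368.4240
bound on ‖Δx‖/‖x‖: κ·ε = 368.4240·1/868 = 0.4245
solve Ax = b  →  x = [-40.8275 42.5208]
‖b‖₂ = 3.6056 and ‖x‖₂ = 58.9483
Δx = A⁻¹·δb where δb = 1/868·3.6056·d; ‖Δx‖ = 0.1224
dividing the unrounded norms, ‖Δx‖/‖x‖ = 0.0021
so the bound overstates the realised error by a factor of ≈ 204.3666 (computed from the unrounded values)

0.0021
0.4245
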